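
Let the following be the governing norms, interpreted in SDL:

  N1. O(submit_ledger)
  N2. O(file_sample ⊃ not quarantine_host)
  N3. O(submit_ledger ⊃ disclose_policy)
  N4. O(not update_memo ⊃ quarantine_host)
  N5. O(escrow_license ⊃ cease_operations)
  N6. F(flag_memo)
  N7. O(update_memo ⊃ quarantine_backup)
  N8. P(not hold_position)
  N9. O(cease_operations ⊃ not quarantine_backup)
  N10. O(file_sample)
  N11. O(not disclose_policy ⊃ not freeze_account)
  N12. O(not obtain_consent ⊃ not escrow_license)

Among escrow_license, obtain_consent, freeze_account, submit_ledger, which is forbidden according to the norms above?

escrow_license

From premise 10 we have O(file_sample).
Premise 2 is O(file_sample ⊃ not quarantine_host); since O(file_sample), deontic closure gives O(not quarantine_host).
The contrapositive of premise 4 (O(not update_memo ⊃ quarantine_host)) is O(not quarantine_host ⊃ update_memo), and O(not quarantine_host) is already established, so O(update_memo).
From O(update_memo) and premise 7, O(update_memo ⊃ quarantine_backup), we obtain O(quarantine_backup).
Premise 9 is O(cease_operations ⊃ not quarantine_backup); contrapositively O(quarantine_backup ⊃ not cease_operations). Since O(quarantine_backup) holds, K gives O(not cease_operations).
Premise 5, O(escrow_license ⊃ cease_operations), contraposes to O(not cease_operations ⊃ not escrow_license); with O(not cease_operations) we get O(not escrow_license).
So O(not escrow_license) holds, i.e. escrow_license is forbidden. None of the other listed options is forbidden under the premises.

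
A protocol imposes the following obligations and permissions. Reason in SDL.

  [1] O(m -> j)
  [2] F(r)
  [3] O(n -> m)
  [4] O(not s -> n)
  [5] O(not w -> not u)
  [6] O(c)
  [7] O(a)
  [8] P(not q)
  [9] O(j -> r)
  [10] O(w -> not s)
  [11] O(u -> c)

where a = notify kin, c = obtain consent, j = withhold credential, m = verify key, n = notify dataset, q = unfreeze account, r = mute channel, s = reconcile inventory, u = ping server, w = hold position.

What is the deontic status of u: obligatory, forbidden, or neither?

Forbidden

F(r) at premise 2 means O(not r).
The contrapositive of premise 9 (O(j -> r)) is O(not r -> not j), and O(not r) is already established, so O(not j).
The contrapositive of premise 1 (O(m -> j)) is O(not j -> not m), and O(not j) is already established, so O(not m).
Premise 3 is O(n -> m); contrapositively O(not m -> not n). Since O(not m) holds, K gives O(not n).
Premise 4 is O(not s -> n); contrapositively O(not n -> s). Since O(not n) holds, K gives O(s).
Premise 10 is O(w -> not s); contrapositively O(s -> not w). Since O(s) holds, K gives O(not w).
With premise 5, O(not w -> not u), the K-axiom yields O(not u).
Premises 6, 7, 8, 11 do not contribute to this derivation.
Thus O(not u), which is F(u): u is forbidden.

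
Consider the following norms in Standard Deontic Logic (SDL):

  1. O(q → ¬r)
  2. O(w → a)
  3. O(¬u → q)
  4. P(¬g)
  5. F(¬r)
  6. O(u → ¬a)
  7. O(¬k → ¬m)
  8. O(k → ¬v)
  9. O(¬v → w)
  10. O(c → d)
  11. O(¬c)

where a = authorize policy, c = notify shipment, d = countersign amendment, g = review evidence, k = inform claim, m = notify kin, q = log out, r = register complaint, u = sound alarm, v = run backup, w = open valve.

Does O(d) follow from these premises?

Premise 10 is O(c → d), but O(c) is not derivable from the premises, so it does not yield O(d).
No other premise forces O(d). An ideal world satisfying every premise can still have d false, so O(d) is not derivable.

No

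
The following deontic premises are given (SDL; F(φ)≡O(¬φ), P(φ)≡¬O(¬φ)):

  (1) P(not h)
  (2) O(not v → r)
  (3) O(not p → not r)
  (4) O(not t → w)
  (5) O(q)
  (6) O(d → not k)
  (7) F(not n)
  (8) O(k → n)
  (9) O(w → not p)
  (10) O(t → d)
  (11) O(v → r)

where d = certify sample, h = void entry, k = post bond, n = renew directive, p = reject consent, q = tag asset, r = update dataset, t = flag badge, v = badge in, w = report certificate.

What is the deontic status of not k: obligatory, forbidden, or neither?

Premises 2 and 11 are O(not v → r) and O(v → r); every ideal world satisfies not v or v, so in either case r holds — hence O(r).
The contrapositive of premise 3 (O(not p → not r)) is O(r → p), and O(r) is already established, so O(p).
The contrapositive of premise 9 (O(w → not p)) is O(p → not w), and O(p) is already established, so O(not w).
Premise 4, O(not t → w), contraposes to O(not w → t); with O(not w) we get O(t).
From O(t) and premise 10, O(t → d), we obtain O(d).
With premise 6, O(d → not k), the K-axiom yields O(not k).
Premises 1, 5, 7, 8 do not contribute to this derivation.
Hence not k is obligatory.

Obligatory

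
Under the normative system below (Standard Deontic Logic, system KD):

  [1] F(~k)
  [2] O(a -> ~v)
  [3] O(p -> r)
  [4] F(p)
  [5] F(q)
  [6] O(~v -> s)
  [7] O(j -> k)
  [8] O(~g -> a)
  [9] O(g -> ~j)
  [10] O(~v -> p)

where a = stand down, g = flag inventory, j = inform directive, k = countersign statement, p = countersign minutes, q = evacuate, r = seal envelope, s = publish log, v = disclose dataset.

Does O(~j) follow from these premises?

Yes

Premise 4, F(p), is equivalent to O(~p).
The contrapositive of premise 10 (O(~v -> p)) is O(~p -> v), and O(~p) is already established, so O(v).
The contrapositive of premise 2 (O(a -> ~v)) is O(v -> ~a), and O(v) is already established, so O(~a).
Premise 8 is O(~g -> a); contrapositively O(~a -> g). Since O(~a) holds, K gives O(g).
From O(g) and premise 9, O(g -> ~j), we obtain O(~j).
Premises 1, 3, 5, 6, 7 do not contribute to this derivation.
So O(~j) follows.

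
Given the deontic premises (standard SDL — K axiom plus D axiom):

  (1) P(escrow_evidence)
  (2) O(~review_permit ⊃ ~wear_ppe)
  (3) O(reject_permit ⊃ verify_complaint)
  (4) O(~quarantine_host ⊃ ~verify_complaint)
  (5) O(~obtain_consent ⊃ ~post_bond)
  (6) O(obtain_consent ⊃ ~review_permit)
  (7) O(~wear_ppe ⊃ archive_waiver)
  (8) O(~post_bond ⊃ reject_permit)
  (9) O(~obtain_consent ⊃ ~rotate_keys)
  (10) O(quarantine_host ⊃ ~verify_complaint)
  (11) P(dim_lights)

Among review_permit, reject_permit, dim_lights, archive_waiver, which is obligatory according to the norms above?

archive_waiver

Premises 4 and 10 are O(~quarantine_host ⊃ ~verify_complaint) and O(quarantine_host ⊃ ~verify_complaint); every ideal world satisfies ~quarantine_host or quarantine_host, so in either case ~verify_complaint holds — hence O(~verify_complaint).
Premise 3, O(reject_permit ⊃ verify_complaint), contraposes to O(~verify_complaint ⊃ ~reject_permit); with O(~verify_complaint) we get O(~reject_permit).
The contrapositive of premise 8 (O(~post_bond ⊃ reject_permit)) is O(~reject_permit ⊃ post_bond), and O(~reject_permit) is already established, so O(post_bond).
The contrapositive of premise 5 (O(~obtain_consent ⊃ ~post_bond)) is O(post_bond ⊃ obtain_consent), and O(post_bond) is already established, so O(obtain_consent).
Applying K to premise 6 (O(obtain_consent ⊃ ~review_permit)) and O(obtain_consent) yields O(~review_permit).
With premise 2, O(~review_permit ⊃ ~wear_ppe), the K-axiom yields O(~wear_ppe).
From O(~wear_ppe) and premise 7, O(~wear_ppe ⊃ archive_waiver), we obtain O(archive_waiver).
So O(archive_waiver) holds — archive_waiver is obligatory. None of the other listed options is made obligatory by any chain of premises.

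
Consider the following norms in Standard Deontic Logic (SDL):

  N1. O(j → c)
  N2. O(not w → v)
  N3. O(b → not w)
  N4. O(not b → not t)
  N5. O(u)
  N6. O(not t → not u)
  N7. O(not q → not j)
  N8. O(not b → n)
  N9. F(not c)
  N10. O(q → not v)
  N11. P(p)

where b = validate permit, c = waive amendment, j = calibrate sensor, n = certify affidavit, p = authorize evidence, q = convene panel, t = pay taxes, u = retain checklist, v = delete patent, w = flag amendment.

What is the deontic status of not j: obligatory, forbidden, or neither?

Obligatory

From premise 5 we have O(u).
Premise 6, O(not t → not u), contraposes to O(u → t); with O(u) we get O(t).
Premise 4 is O(not b → not t); contrapositively O(t → b). Since O(t) holds, K gives O(b).
From O(b) and premise 3, O(b → not w), we obtain O(not w).
Premise 2 is O(not w → v); since O(not w), deontic closure gives O(v).
Premise 10, O(q → not v), contraposes to O(v → not q); with O(v) we get O(not q).
With premise 7, O(not q → not j), the K-axiom yields O(not j).
Premises 1, 8, 9, 11 do not contribute to this derivation.
Hence not j is obligatory.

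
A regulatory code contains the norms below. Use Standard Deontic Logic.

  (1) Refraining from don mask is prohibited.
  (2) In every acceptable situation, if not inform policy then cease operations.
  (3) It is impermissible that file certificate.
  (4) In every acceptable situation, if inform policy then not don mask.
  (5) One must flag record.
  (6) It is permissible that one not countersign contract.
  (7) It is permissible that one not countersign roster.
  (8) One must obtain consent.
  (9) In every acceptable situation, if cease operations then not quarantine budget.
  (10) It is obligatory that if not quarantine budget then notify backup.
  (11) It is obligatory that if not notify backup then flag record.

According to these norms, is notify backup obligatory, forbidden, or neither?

Premise 1 is F(¬don_mask), i.e. O(don_mask).
Premise 4 is O(inform_policy → ¬don_mask); contrapositively O(don_mask → ¬inform_policy). Since O(don_mask) holds, K gives O(¬inform_policy).
With premise 2, O(¬inform_policy → cease_operations), the K-axiom yields O(cease_operations).
With premise 9, O(cease_operations → ¬quarantine_budget), the K-axiom yields O(¬quarantine_budget).
With premise 10, O(¬quarantine_budget → notify_backup), the K-axiom yields O(notify_backup).
Premises 3, 5, 6, 7, 8, 11 do not contribute to this derivation.
Hence notify_backup is obligatory.

Obligatory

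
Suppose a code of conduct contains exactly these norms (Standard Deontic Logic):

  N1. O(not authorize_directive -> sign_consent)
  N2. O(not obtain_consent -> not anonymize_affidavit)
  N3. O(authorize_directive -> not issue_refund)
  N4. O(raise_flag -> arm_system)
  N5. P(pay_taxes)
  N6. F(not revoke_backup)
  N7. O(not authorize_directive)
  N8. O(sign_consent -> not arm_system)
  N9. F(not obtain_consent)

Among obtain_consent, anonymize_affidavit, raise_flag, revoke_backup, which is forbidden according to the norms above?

raise_flag

Premise 7 gives O(not authorize_directive).
Premise 1 is O(not authorize_directive -> sign_consent); since O(not authorize_directive), deontic closure gives O(sign_consent).
Applying K to premise 8 (O(sign_consent -> not arm_system)) and O(sign_consent) yields O(not arm_system).
Premise 4, O(raise_flag -> arm_system), contraposes to O(not arm_system -> not raise_flag); with O(not arm_system) we get O(not raise_flag).
So O(not raise_flag) holds, i.e. raise_flag is forbidden. None of the other listed options is forbidden under the premises.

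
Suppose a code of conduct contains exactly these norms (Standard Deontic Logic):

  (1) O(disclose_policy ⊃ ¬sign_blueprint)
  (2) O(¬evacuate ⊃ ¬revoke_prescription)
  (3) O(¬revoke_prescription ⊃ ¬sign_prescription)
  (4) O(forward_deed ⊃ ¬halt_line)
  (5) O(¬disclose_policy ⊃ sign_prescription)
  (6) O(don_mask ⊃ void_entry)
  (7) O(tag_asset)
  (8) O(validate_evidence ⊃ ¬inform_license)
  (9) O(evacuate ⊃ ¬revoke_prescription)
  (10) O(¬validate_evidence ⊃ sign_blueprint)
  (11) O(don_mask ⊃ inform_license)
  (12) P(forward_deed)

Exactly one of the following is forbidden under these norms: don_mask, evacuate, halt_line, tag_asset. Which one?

don_mask

By case analysis on ¬evacuate: premise 2 gives O(¬evacuate ⊃ ¬revoke_prescription) and premise 9 gives O(evacuate ⊃ ¬revoke_prescription), so O(¬revoke_prescription) either way.
From O(¬revoke_prescription) and premise 3, O(¬revoke_prescription ⊃ ¬sign_prescription), we obtain O(¬sign_prescription).
Premise 5 is O(¬disclose_policy ⊃ sign_prescription); contrapositively O(¬sign_prescription ⊃ disclose_policy). Since O(¬sign_prescription) holds, K gives O(disclose_policy).
Premise 1 is O(disclose_policy ⊃ ¬sign_blueprint); since O(disclose_policy), deontic closure gives O(¬sign_blueprint).
Premise 10, O(¬validate_evidence ⊃ sign_blueprint), contraposes to O(¬sign_blueprint ⊃ validate_evidence); with O(¬sign_blueprint) we get O(validate_evidence).
With premise 8, O(validate_evidence ⊃ ¬inform_license), the K-axiom yields O(¬inform_license).
Premise 11 is O(don_mask ⊃ inform_license); contrapositively O(¬inform_license ⊃ ¬don_mask). Since O(¬inform_license) holds, K gives O(¬don_mask).
So O(¬don_mask) holds, i.e. don_mask is forbidden. None of the other listed options is forbidden under the premises.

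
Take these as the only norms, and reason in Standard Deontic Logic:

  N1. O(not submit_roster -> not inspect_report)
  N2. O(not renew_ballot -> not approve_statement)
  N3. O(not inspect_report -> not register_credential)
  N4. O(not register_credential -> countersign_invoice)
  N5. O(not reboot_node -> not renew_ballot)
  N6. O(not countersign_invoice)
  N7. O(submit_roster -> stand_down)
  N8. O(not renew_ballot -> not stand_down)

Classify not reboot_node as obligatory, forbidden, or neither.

Forbidden

From premise 6 we have O(not countersign_invoice).
The contrapositive of premise 4 (O(not register_credential -> countersign_invoice)) is O(not countersign_invoice -> register_credential), and O(not countersign_invoice) is already established, so O(register_credential).
Premise 3 is O(not inspect_report -> not register_credential); contrapositively O(register_credential -> inspect_report). Since O(register_credential) holds, K gives O(inspect_report).
The contrapositive of premise 1 (O(not submit_roster -> not inspect_report)) is O(inspect_report -> submit_roster), and O(inspect_report) is already established, so O(submit_roster).
From O(submit_roster) and premise 7, O(submit_roster -> stand_down), we obtain O(stand_down).
The contrapositive of premise 8 (O(not renew_ballot -> not stand_down)) is O(stand_down -> renew_ballot), and O(stand_down) is already established, so O(renew_ballot).
The contrapositive of premise 5 (O(not reboot_node -> not renew_ballot)) is O(renew_ballot -> reboot_node), and O(renew_ballot) is already established, so O(reboot_node).
Premise 2 does not contribute to this derivation.
Thus O(reboot_node), which is F(not reboot_node): not reboot_node is forbidden.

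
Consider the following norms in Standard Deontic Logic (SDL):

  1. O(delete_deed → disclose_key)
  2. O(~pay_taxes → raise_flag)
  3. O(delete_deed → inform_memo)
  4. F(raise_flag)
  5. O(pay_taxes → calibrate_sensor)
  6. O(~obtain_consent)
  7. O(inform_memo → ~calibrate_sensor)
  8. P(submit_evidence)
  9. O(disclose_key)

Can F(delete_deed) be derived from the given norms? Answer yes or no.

Premise 4, F(raise_flag), is equivalent to O(~raise_flag).
Premise 2 is O(~pay_taxes → raise_flag); contrapositively O(~raise_flag → pay_taxes). Since O(~raise_flag) holds, K gives O(pay_taxes).
From O(pay_taxes) and premise 5, O(pay_taxes → calibrate_sensor), we obtain O(calibrate_sensor).
Premise 7, O(inform_memo → ~calibrate_sensor), contraposes to O(calibrate_sensor → ~inform_memo); with O(calibrate_sensor) we get O(~inform_memo).
Premise 3 is O(delete_deed → inform_memo); contrapositively O(~inform_memo → ~delete_deed). Since O(~inform_memo) holds, K gives O(~delete_deed).
Premises 1, 6, 8, 9 do not contribute to this derivation.
So O(~delete_deed) holds, i.e. F(delete_deed). The claim follows.

Yes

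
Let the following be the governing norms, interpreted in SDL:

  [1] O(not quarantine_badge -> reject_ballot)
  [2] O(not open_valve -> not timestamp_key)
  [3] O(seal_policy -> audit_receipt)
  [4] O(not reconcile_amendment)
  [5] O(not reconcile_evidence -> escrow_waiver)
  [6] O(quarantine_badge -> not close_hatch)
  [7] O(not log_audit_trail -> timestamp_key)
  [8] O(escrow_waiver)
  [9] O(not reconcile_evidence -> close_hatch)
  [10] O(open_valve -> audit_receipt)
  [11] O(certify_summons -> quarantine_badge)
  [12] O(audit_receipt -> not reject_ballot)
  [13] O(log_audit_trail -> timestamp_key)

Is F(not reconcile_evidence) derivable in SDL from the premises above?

Yes

By case analysis on log_audit_trail: premise 13 gives O(log_audit_trail -> timestamp_key) and premise 7 gives O(not log_audit_trail -> timestamp_key), so O(timestamp_key) either way.
Premise 2, O(not open_valve -> not timestamp_key), contraposes to O(timestamp_key -> open_valve); with O(timestamp_key) we get O(open_valve).
Premise 10 is O(open_valve -> audit_receipt); since O(open_valve), deontic closure gives O(audit_receipt).
Applying K to premise 12 (O(audit_receipt -> not reject_ballot)) and O(audit_receipt) yields O(not reject_ballot).
The contrapositive of premise 1 (O(not quarantine_badge -> reject_ballot)) is O(not reject_ballot -> quarantine_badge), and O(not reject_ballot) is already established, so O(quarantine_badge).
With premise 6, O(quarantine_badge -> not close_hatch), the K-axiom yields O(not close_hatch).
The contrapositive of premise 9 (O(not reconcile_evidence -> close_hatch)) is O(not close_hatch -> reconcile_evidence), and O(not close_hatch) is already established, so O(reconcile_evidence).
Premises 3, 4, 5, 8, 11 do not contribute to this derivation.
So O(reconcile_evidence) holds, i.e. F(not reconcile_evidence). The claim follows.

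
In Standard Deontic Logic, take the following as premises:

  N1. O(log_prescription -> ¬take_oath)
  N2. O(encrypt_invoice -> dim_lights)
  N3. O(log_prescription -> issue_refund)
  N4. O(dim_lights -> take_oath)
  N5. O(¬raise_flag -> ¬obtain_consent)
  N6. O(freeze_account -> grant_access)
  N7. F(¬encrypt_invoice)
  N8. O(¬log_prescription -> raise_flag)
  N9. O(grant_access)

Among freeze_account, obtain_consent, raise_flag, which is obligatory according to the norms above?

raise_flag

Premise 7 is F(¬encrypt_invoice), i.e. O(encrypt_invoice).
From O(encrypt_invoice) and premise 2, O(encrypt_invoice -> dim_lights), we obtain O(dim_lights).
Applying K to premise 4 (O(dim_lights -> take_oath)) and O(dim_lights) yields O(take_oath).
Premise 1, O(log_prescription -> ¬take_oath), contraposes to O(take_oath -> ¬log_prescription); with O(take_oath) we get O(¬log_prescription).
Applying K to premise 8 (O(¬log_prescription -> raise_flag)) and O(¬log_prescription) yields O(raise_flag).
So O(raise_flag) holds — raise_flag is obligatory. None of the other listed options is made obligatory by any chain of premises.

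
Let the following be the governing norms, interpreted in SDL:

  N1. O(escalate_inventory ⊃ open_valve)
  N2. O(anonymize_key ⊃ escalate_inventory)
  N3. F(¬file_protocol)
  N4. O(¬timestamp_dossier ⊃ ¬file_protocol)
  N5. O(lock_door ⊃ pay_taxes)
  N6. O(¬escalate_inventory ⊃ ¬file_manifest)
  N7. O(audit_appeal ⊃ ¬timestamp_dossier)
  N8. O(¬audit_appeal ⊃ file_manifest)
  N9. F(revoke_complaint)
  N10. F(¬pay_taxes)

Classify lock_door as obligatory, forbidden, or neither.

Premise 5 is O(lock_door ⊃ pay_taxes); even if O(pay_taxes) held, inferring O(lock_door) would be affirming the consequent — invalid.
No premise or chain of K-axiom applications forces O(lock_door), and none forces O(¬lock_door). So lock_door is neither obligatory nor forbidden under these norms.

Neither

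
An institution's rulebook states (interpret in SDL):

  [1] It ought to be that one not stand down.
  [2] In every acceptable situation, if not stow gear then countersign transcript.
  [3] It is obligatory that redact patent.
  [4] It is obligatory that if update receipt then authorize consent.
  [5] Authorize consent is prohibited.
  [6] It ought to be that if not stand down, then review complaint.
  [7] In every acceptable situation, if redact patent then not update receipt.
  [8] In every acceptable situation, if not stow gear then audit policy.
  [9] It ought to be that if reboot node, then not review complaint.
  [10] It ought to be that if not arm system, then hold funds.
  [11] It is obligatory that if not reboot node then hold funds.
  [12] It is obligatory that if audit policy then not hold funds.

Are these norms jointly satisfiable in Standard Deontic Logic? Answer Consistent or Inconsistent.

Consistent

Premise 4 is O(update_receipt → authorize_consent), but O(update_receipt) is not derivable from the premises, so it does not yield O(authorize_consent).
So O(authorize_consent) is not derivable, and the apparent clash with O(¬authorize_consent) does not arise.
A world satisfying every obligation exists (e.g. arm_system=false, audit_policy=false, authorize_consent=false, countersign_transcript=false, hold_funds=true, reboot_node=false, redact_patent=true, review_complaint=true, stand_down=false, stow_gear=true, update_receipt=false); no atom is both obligatory and forbidden, so the set is consistent.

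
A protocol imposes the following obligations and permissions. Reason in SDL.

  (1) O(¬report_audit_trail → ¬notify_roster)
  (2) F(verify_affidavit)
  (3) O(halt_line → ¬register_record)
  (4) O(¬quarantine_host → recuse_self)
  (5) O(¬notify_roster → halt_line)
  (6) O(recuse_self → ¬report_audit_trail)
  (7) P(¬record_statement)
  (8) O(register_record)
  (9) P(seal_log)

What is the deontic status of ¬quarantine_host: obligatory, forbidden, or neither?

Forbidden

Premise 8 gives O(register_record).
The contrapositive of premise 3 (O(halt_line → ¬register_record)) is O(register_record → ¬halt_line), and O(register_record) is already established, so O(¬halt_line).
Premise 5 is O(¬notify_roster → halt_line); contrapositively O(¬halt_line → notify_roster). Since O(¬halt_line) holds, K gives O(notify_roster).
Premise 1 is O(¬report_audit_trail → ¬notify_roster); contrapositively O(notify_roster → report_audit_trail). Since O(notify_roster) holds, K gives O(report_audit_trail).
The contrapositive of premise 6 (O(recuse_self → ¬report_audit_trail)) is O(report_audit_trail → ¬recuse_self), and O(report_audit_trail) is already established, so O(¬recuse_self).
The contrapositive of premise 4 (O(¬quarantine_host → recuse_self)) is O(¬recuse_self → quarantine_host), and O(¬recuse_self) is already established, so O(quarantine_host).
Premises 2, 7, 9 do not contribute to this derivation.
Thus O(quarantine_host), which is F(¬quarantine_host): ¬quarantine_host is forbidden.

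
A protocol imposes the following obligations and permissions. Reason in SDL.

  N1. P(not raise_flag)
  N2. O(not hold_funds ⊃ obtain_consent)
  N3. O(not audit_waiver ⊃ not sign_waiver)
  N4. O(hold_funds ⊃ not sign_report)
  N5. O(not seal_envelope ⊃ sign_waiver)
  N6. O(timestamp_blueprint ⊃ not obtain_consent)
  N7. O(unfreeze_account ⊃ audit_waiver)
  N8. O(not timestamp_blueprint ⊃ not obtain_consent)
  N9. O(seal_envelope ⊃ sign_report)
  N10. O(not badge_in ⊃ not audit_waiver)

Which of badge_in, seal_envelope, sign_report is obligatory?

Premises 8 and 6 cover both cases: O(not timestamp_blueprint ⊃ not obtain_consent) and O(timestamp_blueprint ⊃ not obtain_consent). Since not timestamp_blueprint ∨ timestamp_blueprint is a tautology, O(not obtain_consent) follows.
Premise 2, O(not hold_funds ⊃ obtain_consent), contraposes to O(not obtain_consent ⊃ hold_funds); with O(not obtain_consent) we get O(hold_funds).
Premise 4 is O(hold_funds ⊃ not sign_report); since O(hold_funds), deontic closure gives O(not sign_report).
Premise 9, O(seal_envelope ⊃ sign_report), contraposes to O(not sign_report ⊃ not seal_envelope); with O(not sign_report) we get O(not seal_envelope).
With premise 5, O(not seal_envelope ⊃ sign_waiver), the K-axiom yields O(sign_waiver).
The contrapositive of premise 3 (O(not audit_waiver ⊃ not sign_waiver)) is O(sign_waiver ⊃ audit_waiver), and O(sign_waiver) is already established, so O(audit_waiver).
The contrapositive of premise 10 (O(not badge_in ⊃ not audit_waiver)) is O(audit_waiver ⊃ badge_in), and O(audit_waiver) is already established, so O(badge_in).
So O(badge_in) holds — badge_in is obligatory. None of the other listed options is made obligatory by any chain of premises.

badge_in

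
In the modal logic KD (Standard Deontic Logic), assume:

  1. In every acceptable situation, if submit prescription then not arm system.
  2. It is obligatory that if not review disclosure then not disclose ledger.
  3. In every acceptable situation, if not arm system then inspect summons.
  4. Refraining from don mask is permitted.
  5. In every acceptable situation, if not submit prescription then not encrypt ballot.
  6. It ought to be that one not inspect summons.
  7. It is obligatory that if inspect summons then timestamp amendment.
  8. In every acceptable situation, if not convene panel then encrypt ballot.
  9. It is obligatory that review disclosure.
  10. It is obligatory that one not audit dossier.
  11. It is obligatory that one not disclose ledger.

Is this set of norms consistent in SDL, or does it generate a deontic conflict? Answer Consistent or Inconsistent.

Premise 2 is O(¬review_disclosure → ¬disclose_ledger); even if O(¬disclose_ledger) held, inferring O(¬review_disclosure) would be affirming the consequent — invalid.
So O(¬review_disclosure) is not derivable, and the apparent clash with O(review_disclosure) does not arise.
A world satisfying every obligation exists (e.g. arm_system=true, audit_dossier=false, convene_panel=true, disclose_ledger=false, don_mask=false, encrypt_ballot=false, inspect_summons=false, review_disclosure=true, submit_prescription=false, timestamp_amendment=false); no atom is both obligatory and forbidden, so the set is consistent.

Consistent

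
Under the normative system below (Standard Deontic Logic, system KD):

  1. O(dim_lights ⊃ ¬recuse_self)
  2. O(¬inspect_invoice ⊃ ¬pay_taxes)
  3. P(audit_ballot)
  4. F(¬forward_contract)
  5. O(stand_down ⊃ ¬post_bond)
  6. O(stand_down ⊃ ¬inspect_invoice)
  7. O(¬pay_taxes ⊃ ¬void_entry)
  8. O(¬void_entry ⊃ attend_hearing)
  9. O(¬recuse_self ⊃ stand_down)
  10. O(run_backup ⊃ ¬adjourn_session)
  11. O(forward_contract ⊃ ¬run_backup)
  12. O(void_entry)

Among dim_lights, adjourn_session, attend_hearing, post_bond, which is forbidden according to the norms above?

From premise 12 we have O(void_entry).
Premise 7, O(¬pay_taxes ⊃ ¬void_entry), contraposes to O(void_entry ⊃ pay_taxes); with O(void_entry) we get O(pay_taxes).
Premise 2 is O(¬inspect_invoice ⊃ ¬pay_taxes); contrapositively O(pay_taxes ⊃ inspect_invoice). Since O(pay_taxes) holds, K gives O(inspect_invoice).
Premise 6, O(stand_down ⊃ ¬inspect_invoice), contraposes to O(inspect_invoice ⊃ ¬stand_down); with O(inspect_invoice) we get O(¬stand_down).
The contrapositive of premise 9 (O(¬recuse_self ⊃ stand_down)) is O(¬stand_down ⊃ recuse_self), and O(¬stand_down) is already established, so O(recuse_self).
Premise 1 is O(dim_lights ⊃ ¬recuse_self); contrapositively O(recuse_self ⊃ ¬dim_lights). Since O(recuse_self) holds, K gives O(¬dim_lights).
So O(¬dim_lights) holds, i.e. dim_lights is forbidden. None of the other listed options is forbidden under the premises.

dim_lights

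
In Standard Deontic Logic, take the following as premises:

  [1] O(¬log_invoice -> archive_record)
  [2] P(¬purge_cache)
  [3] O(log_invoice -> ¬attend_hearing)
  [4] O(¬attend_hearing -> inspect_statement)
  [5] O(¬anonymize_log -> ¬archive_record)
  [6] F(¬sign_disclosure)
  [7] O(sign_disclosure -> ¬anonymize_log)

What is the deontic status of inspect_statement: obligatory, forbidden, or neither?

Obligatory

Premise 6, F(¬sign_disclosure), is equivalent to O(sign_disclosure).
With premise 7, O(sign_disclosure -> ¬anonymize_log), the K-axiom yields O(¬anonymize_log).
Premise 5 is O(¬anonymize_log -> ¬archive_record); since O(¬anonymize_log), deontic closure gives O(¬archive_record).
Premise 1 is O(¬log_invoice -> archive_record); contrapositively O(¬archive_record -> log_invoice). Since O(¬archive_record) holds, K gives O(log_invoice).
Applying K to premise 3 (O(log_invoice -> ¬attend_hearing)) and O(log_invoice) yields O(¬attend_hearing).
From O(¬attend_hearing) and premise 4, O(¬attend_hearing -> inspect_statement), we obtain O(inspect_statement).
Premise 2 does not contribute to this derivation.
Hence inspect_statement is obligatory.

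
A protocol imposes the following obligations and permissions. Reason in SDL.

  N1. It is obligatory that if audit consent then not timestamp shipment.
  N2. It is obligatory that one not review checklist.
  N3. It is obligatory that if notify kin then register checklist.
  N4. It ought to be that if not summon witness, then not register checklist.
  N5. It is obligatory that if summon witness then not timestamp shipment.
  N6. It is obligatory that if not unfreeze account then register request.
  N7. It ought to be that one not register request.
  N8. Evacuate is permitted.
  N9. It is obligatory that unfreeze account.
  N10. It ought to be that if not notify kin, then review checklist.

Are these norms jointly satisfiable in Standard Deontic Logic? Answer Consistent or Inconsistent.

Consistent

Premise 6 is O(¬unfreeze_account → register_request), but O(¬unfreeze_account) is not derivable from the premises, so it does not yield O(register_request).
So O(register_request) is not derivable, and the apparent clash with O(¬register_request) does not arise.
A world satisfying every obligation exists (e.g. audit_consent=false, evacuate=false, notify_kin=true, register_checklist=true, register_request=false, review_checklist=false, summon_witness=true, timestamp_shipment=false, unfreeze_account=true); no atom is both obligatory and forbidden, so the set is consistent.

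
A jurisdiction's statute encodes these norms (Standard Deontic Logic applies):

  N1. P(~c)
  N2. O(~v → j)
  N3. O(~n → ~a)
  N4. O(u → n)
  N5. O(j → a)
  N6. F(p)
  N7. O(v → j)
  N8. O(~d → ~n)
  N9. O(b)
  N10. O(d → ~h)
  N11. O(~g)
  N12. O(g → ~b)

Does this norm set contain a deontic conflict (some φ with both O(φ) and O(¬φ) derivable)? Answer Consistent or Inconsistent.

Consistent

Premise 12 is O(g → ~b), but O(g) is not derivable from the premises, so it does not yield O(~b).
So O(~b) is not derivable, and the apparent clash with O(b) does not arise.
A world satisfying every obligation exists (e.g. a=true, b=true, c=false, d=true, g=false, h=false, j=true, n=true, p=false, u=false, v=false); no atom is both obligatory and forbidden, so the set is consistent.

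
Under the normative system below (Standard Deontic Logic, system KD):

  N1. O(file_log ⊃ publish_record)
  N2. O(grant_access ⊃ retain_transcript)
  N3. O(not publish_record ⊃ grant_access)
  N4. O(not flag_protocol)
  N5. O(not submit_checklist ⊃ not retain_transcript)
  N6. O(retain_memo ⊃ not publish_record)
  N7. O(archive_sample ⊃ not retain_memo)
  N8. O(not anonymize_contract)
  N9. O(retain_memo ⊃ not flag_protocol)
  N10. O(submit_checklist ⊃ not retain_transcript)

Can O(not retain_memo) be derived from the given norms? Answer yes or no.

Yes

Premises 5 and 10 cover both cases: O(not submit_checklist ⊃ not retain_transcript) and O(submit_checklist ⊃ not retain_transcript). Since not submit_checklist ∨ submit_checklist is a tautology, O(not retain_transcript) follows.
The contrapositive of premise 2 (O(grant_access ⊃ retain_transcript)) is O(not retain_transcript ⊃ not grant_access), and O(not retain_transcript) is already established, so O(not grant_access).
The contrapositive of premise 3 (O(not publish_record ⊃ grant_access)) is O(not grant_access ⊃ publish_record), and O(not grant_access) is already established, so O(publish_record).
Premise 6, O(retain_memo ⊃ not publish_record), contraposes to O(publish_record ⊃ not retain_memo); with O(publish_record) we get O(not retain_memo).
Premises 1, 4, 7, 8, 9 do not contribute to this derivation.
So O(not retain_memo) follows.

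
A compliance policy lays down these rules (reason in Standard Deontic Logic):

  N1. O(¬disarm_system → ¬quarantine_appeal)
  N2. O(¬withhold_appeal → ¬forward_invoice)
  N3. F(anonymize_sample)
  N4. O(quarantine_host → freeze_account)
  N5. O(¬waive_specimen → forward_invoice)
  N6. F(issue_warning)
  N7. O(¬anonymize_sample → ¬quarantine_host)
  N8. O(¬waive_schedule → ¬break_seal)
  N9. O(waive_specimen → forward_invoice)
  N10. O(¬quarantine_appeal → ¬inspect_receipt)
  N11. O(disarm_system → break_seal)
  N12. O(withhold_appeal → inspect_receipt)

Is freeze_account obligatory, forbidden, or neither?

Premise 4 is O(quarantine_host → freeze_account), but O(quarantine_host) is not derivable from the premises, so it does not yield O(freeze_account).
No premise or chain of K-axiom applications forces O(freeze_account), and none forces O(¬freeze_account). So freeze_account is neither obligatory nor forbidden under these norms.

Neither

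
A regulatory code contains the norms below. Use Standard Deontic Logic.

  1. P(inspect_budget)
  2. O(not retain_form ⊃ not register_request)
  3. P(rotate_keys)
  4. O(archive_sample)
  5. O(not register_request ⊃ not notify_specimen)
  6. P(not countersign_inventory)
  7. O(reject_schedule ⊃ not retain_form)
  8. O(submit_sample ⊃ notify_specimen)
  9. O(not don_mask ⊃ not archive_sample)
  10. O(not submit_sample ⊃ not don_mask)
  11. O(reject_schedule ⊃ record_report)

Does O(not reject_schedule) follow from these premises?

Yes

Premise 4 states O(archive_sample) outright.
Premise 9, O(not don_mask ⊃ not archive_sample), contraposes to O(archive_sample ⊃ don_mask); with O(archive_sample) we get O(don_mask).
Premise 10 is O(not submit_sample ⊃ not don_mask); contrapositively O(don_mask ⊃ submit_sample). Since O(don_mask) holds, K gives O(submit_sample).
With premise 8, O(submit_sample ⊃ notify_specimen), the K-axiom yields O(notify_specimen).
The contrapositive of premise 5 (O(not register_request ⊃ not notify_specimen)) is O(notify_specimen ⊃ register_request), and O(notify_specimen) is already established, so O(register_request).
The contrapositive of premise 2 (O(not retain_form ⊃ not register_request)) is O(register_request ⊃ retain_form), and O(register_request) is already established, so O(retain_form).
The contrapositive of premise 7 (O(reject_schedule ⊃ not retain_form)) is O(retain_form ⊃ not reject_schedule), and O(retain_form) is already established, so O(not reject_schedule).
Premises 1, 3, 6, 11 do not contribute to this derivation.
So O(not reject_schedule) follows.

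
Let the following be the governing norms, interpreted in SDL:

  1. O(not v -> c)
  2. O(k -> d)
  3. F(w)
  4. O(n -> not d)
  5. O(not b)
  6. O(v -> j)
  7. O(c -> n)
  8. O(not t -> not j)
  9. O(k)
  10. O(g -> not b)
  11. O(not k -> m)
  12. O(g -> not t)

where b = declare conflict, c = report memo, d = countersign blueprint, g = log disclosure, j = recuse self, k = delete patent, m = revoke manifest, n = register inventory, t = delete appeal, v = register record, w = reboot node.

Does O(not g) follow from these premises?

Yes

Premise 9 states O(k) outright.
Applying K to premise 2 (O(k -> d)) and O(k) yields O(d).
Premise 4 is O(n -> not d); contrapositively O(d -> not n). Since O(d) holds, K gives O(not n).
Premise 7 is O(c -> n); contrapositively O(not n -> not c). Since O(not n) holds, K gives O(not c).
The contrapositive of premise 1 (O(not v -> c)) is O(not c -> v), and O(not c) is already established, so O(v).
From O(v) and premise 6, O(v -> j), we obtain O(j).
Premise 8, O(not t -> not j), contraposes to O(j -> t); with O(j) we get O(t).
The contrapositive of premise 12 (O(g -> not t)) is O(t -> not g), and O(t) is already established, so O(not g).
Premises 3, 5, 10, 11 do not contribute to this derivation.
So O(not g) follows.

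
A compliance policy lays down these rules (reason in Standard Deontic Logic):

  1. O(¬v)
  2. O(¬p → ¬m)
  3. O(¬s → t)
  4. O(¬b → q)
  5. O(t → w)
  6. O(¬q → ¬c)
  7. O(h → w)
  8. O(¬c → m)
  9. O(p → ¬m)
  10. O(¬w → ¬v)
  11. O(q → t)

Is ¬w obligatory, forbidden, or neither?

By case analysis on ¬p: premise 2 gives O(¬p → ¬m) and premise 9 gives O(p → ¬m), so O(¬m) either way.
The contrapositive of premise 8 (O(¬c → m)) is O(¬m → c), and O(¬m) is already established, so O(c).
Premise 6 is O(¬q → ¬c); contrapositively O(c → q). Since O(c) holds, K gives O(q).
Premise 11 is O(q → t); since O(q), deontic closure gives O(t).
With premise 5, O(t → w), the K-axiom yields O(w).
Premises 1, 3, 4, 7, 10 do not contribute to this derivation.
Thus O(w), which is F(¬w): ¬w is forbidden.

Forbidden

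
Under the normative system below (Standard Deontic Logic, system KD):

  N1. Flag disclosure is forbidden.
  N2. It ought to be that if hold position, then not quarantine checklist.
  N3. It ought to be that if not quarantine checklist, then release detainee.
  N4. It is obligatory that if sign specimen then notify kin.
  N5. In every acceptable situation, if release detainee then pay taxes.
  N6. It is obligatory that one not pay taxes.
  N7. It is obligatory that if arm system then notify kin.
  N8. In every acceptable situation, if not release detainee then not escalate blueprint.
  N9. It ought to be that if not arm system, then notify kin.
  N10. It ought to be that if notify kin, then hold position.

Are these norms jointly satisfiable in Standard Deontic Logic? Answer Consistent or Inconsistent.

Inconsistent

Premises 7 and 9 cover both cases: O(arm_system → notify_kin) and O(¬arm_system → notify_kin). Since arm_system ∨ ¬arm_system is a tautology, O(notify_kin) follows.
From O(notify_kin) and premise 10, O(notify_kin → hold_position), we obtain O(hold_position).
Applying K to premise 2 (O(hold_position → ¬quarantine_checklist)) and O(hold_position) yields O(¬quarantine_checklist).
Premise 3 is O(¬quarantine_checklist → release_detainee); since O(¬quarantine_checklist), deontic closure gives O(release_detainee).
With premise 5, O(release_detainee → pay_taxes), the K-axiom yields O(pay_taxes).
Yet premise 6 states O(¬pay_taxes).
We now have both O(pay_taxes) and O(¬pay_taxes) — pay_taxes is simultaneously obligatory and forbidden, violating the D-axiom.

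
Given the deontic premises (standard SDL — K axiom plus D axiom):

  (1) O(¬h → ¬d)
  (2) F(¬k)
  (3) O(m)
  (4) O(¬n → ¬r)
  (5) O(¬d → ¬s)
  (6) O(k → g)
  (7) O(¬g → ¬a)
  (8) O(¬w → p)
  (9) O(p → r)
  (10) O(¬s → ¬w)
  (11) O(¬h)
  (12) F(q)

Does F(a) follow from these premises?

Premise 7 is O(¬g → ¬a), but O(¬g) is not derivable from the premises, so it does not yield O(¬a).
No other premise forces O(¬a). An ideal world satisfying every premise can still have a true, so F(a) is not derivable.

No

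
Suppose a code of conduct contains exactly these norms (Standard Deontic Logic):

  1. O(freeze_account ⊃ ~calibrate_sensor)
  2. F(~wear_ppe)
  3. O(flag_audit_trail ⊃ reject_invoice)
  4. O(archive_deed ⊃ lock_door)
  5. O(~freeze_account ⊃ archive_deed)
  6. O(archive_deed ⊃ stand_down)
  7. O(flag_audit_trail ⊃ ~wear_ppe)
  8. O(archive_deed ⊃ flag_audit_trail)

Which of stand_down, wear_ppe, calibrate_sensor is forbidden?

F(~wear_ppe) at premise 2 means O(wear_ppe).
Premise 7, O(flag_audit_trail ⊃ ~wear_ppe), contraposes to O(wear_ppe ⊃ ~flag_audit_trail); with O(wear_ppe) we get O(~flag_audit_trail).
Premise 8, O(archive_deed ⊃ flag_audit_trail), contraposes to O(~flag_audit_trail ⊃ ~archive_deed); with O(~flag_audit_trail) we get O(~archive_deed).
Premise 5 is O(~freeze_account ⊃ archive_deed); contrapositively O(~archive_deed ⊃ freeze_account). Since O(~archive_deed) holds, K gives O(freeze_account).
From O(freeze_account) and premise 1, O(freeze_account ⊃ ~calibrate_sensor), we obtain O(~calibrate_sensor).
So O(~calibrate_sensor) holds, i.e. calibrate_sensor is forbidden. None of the other listed options is forbidden under the premises.

calibrate_sensor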